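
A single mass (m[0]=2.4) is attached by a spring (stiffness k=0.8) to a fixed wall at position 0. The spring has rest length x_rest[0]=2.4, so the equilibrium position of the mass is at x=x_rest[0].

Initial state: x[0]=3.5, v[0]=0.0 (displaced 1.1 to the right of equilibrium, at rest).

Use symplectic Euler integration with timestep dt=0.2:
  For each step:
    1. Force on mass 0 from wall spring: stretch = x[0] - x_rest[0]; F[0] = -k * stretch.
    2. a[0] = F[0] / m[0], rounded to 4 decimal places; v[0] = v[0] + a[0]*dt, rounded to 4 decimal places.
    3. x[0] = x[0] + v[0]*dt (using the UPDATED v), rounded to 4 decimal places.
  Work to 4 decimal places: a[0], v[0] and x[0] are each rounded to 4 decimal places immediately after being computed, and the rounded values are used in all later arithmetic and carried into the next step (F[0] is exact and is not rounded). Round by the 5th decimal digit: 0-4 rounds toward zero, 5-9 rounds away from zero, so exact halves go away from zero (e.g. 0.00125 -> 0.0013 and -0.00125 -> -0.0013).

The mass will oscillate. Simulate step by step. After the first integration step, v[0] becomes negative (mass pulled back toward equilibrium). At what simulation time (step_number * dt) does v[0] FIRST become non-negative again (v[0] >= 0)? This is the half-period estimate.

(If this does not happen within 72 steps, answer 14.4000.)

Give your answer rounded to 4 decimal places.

Answer: 5.6000

Derivation:
Step 0: x=[3.5000] v=[0.0000]
Step 1: x=[3.4853] v=[-0.0733]
Step 2: x=[3.4562] v=[-0.1457]
Step 3: x=[3.4130] v=[-0.2161]
Step 4: x=[3.3563] v=[-0.2836]
Step 5: x=[3.2868] v=[-0.3474]
Step 6: x=[3.2055] v=[-0.4065]
Step 7: x=[3.1135] v=[-0.4602]
Step 8: x=[3.0119] v=[-0.5078]
Step 9: x=[2.9022] v=[-0.5486]
Step 10: x=[2.7858] v=[-0.5821]
Step 11: x=[2.6642] v=[-0.6078]
Step 12: x=[2.5391] v=[-0.6254]
Step 13: x=[2.4122] v=[-0.6347]
Step 14: x=[2.2851] v=[-0.6355]
Step 15: x=[2.1595] v=[-0.6278]
Step 16: x=[2.0371] v=[-0.6118]
Step 17: x=[1.9196] v=[-0.5876]
Step 18: x=[1.8085] v=[-0.5556]
Step 19: x=[1.7053] v=[-0.5162]
Step 20: x=[1.6113] v=[-0.4699]
Step 21: x=[1.5278] v=[-0.4173]
Step 22: x=[1.4560] v=[-0.3592]
Step 23: x=[1.3967] v=[-0.2963]
Step 24: x=[1.3508] v=[-0.2294]
Step 25: x=[1.3189] v=[-0.1595]
Step 26: x=[1.3014] v=[-0.0874]
Step 27: x=[1.2986] v=[-0.0142]
Step 28: x=[1.3104] v=[0.0592]
First v>=0 after going negative at step 28, time=5.6000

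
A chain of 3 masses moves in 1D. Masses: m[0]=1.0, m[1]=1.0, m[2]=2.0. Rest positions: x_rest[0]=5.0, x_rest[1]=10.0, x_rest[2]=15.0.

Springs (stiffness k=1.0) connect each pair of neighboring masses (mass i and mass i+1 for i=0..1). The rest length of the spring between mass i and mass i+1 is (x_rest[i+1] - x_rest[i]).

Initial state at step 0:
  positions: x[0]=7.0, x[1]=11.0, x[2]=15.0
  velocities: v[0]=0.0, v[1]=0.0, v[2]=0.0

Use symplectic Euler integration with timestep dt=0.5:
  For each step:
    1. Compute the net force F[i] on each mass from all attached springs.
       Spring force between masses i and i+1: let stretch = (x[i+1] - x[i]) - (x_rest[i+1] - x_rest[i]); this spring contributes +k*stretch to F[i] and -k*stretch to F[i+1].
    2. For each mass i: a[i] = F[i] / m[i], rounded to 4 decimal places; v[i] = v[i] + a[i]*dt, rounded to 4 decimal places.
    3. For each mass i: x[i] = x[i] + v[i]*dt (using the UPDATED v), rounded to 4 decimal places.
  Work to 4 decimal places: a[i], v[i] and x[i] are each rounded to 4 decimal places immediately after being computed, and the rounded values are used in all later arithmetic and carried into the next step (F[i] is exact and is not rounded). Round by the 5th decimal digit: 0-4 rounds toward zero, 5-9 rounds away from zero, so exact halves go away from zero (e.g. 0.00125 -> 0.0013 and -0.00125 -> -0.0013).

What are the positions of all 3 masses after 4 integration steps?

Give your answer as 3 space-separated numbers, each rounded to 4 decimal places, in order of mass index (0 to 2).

Step 0: x=[7.0000 11.0000 15.0000] v=[0.0000 0.0000 0.0000]
Step 1: x=[6.7500 11.0000 15.1250] v=[-0.5000 0.0000 0.2500]
Step 2: x=[6.3125 10.9688 15.3594] v=[-0.8750 -0.0625 0.4688]
Step 3: x=[5.7891 10.8711 15.6700] v=[-1.0469 -0.1954 0.6212]
Step 4: x=[5.2862 10.7026 16.0058] v=[-1.0059 -0.3370 0.6715]

Answer: 5.2862 10.7026 16.0058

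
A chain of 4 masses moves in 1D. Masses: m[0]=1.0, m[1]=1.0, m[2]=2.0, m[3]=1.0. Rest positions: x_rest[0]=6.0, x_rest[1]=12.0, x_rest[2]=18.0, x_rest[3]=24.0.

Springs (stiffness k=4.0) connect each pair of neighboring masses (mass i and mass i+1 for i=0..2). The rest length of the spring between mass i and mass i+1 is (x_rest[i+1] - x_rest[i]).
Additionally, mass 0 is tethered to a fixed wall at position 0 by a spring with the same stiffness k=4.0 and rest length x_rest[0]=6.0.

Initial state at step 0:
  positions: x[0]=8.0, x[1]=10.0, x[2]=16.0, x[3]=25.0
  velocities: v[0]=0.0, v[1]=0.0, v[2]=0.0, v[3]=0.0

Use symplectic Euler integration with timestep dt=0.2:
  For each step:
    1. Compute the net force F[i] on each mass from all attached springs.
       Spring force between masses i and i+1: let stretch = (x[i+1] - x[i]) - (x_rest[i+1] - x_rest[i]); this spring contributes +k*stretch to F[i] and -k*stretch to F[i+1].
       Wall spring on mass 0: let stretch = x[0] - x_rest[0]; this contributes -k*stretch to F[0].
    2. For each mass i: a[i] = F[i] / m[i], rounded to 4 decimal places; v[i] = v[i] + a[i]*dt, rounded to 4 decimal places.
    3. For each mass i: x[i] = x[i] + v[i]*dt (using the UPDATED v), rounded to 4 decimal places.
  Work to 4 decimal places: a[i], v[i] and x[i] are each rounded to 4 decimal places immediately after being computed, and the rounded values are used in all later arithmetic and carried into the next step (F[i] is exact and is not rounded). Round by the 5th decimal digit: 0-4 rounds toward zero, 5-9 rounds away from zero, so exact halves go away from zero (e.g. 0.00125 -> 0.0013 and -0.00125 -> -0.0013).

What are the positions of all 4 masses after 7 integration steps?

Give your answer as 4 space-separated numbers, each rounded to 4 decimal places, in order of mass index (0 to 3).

Step 0: x=[8.0000 10.0000 16.0000 25.0000] v=[0.0000 0.0000 0.0000 0.0000]
Step 1: x=[7.0400 10.6400 16.2400 24.5200] v=[-4.8000 3.2000 1.2000 -2.4000]
Step 2: x=[5.5296 11.6000 16.6944 23.6752] v=[-7.5520 4.8000 2.2720 -4.2240]
Step 3: x=[4.1057 12.4038 17.2997 22.6735] v=[-7.1194 4.0192 3.0266 -5.0086]
Step 4: x=[3.3526 12.6633 17.9433 21.7720] v=[-3.7655 1.2974 3.2178 -4.5076]
Step 5: x=[3.5528 12.2779 18.4708 21.2179] v=[1.0010 -1.9272 2.6373 -2.7706]
Step 6: x=[4.5806 11.4873 18.7226 21.1842] v=[5.1388 -3.9530 1.2590 -0.1683]
Step 7: x=[5.9805 10.7493 18.5925 21.7167] v=[6.9997 -3.6901 -0.6505 2.6624]

Answer: 5.9805 10.7493 18.5925 21.7167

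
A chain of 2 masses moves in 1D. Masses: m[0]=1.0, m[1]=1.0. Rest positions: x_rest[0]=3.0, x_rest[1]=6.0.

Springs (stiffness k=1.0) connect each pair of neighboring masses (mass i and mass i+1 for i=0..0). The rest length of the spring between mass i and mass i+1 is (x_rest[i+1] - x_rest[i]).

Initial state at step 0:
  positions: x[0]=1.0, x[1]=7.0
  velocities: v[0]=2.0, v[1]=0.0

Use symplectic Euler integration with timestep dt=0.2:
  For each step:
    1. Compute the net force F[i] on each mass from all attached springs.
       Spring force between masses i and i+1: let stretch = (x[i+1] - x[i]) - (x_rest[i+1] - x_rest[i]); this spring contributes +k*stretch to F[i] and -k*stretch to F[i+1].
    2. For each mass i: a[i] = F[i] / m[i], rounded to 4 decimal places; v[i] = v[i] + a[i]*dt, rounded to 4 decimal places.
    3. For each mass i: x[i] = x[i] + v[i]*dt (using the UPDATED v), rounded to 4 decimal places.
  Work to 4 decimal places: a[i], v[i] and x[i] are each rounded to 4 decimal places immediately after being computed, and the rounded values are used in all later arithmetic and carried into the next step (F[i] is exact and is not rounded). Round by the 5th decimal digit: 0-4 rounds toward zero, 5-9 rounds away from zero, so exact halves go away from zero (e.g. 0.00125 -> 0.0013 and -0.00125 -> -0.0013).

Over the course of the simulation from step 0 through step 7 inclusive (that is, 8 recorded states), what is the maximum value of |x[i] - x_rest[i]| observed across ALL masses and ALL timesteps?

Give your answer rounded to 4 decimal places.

Answer: 2.3552

Derivation:
Step 0: x=[1.0000 7.0000] v=[2.0000 0.0000]
Step 1: x=[1.5200 6.8800] v=[2.6000 -0.6000]
Step 2: x=[2.1344 6.6656] v=[3.0720 -1.0720]
Step 3: x=[2.8100 6.3900] v=[3.3782 -1.3782]
Step 4: x=[3.5088 6.0912] v=[3.4942 -1.4942]
Step 5: x=[4.1909 5.8091] v=[3.4107 -1.4107]
Step 6: x=[4.8178 5.5822] v=[3.1343 -1.1343]
Step 7: x=[5.3552 5.4448] v=[2.6872 -0.6872]
Max displacement = 2.3552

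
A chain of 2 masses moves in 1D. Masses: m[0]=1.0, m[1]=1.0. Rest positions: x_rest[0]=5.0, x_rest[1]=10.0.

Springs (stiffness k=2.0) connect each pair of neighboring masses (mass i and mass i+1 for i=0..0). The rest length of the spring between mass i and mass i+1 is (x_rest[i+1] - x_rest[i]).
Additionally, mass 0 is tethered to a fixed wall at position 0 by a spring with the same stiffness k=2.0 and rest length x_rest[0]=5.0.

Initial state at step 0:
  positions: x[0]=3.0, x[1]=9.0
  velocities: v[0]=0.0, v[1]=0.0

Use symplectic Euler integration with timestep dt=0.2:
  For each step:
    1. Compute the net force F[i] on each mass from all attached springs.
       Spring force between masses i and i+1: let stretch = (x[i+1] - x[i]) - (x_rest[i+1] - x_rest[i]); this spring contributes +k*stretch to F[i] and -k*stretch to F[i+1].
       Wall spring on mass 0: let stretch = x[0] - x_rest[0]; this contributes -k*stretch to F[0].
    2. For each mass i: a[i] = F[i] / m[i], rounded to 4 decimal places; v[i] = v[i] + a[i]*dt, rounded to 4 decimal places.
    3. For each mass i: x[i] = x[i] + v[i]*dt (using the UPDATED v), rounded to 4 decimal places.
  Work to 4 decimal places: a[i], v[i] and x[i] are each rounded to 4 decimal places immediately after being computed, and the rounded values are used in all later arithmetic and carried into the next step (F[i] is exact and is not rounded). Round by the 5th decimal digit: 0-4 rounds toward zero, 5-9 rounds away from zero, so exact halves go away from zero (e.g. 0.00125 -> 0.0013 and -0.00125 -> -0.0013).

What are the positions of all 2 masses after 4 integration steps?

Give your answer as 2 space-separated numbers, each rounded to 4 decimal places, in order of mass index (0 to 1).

Step 0: x=[3.0000 9.0000] v=[0.0000 0.0000]
Step 1: x=[3.2400 8.9200] v=[1.2000 -0.4000]
Step 2: x=[3.6752 8.7856] v=[2.1760 -0.6720]
Step 3: x=[4.2252 8.6424] v=[2.7501 -0.7162]
Step 4: x=[4.7906 8.5458] v=[2.8269 -0.4831]

Answer: 4.7906 8.5458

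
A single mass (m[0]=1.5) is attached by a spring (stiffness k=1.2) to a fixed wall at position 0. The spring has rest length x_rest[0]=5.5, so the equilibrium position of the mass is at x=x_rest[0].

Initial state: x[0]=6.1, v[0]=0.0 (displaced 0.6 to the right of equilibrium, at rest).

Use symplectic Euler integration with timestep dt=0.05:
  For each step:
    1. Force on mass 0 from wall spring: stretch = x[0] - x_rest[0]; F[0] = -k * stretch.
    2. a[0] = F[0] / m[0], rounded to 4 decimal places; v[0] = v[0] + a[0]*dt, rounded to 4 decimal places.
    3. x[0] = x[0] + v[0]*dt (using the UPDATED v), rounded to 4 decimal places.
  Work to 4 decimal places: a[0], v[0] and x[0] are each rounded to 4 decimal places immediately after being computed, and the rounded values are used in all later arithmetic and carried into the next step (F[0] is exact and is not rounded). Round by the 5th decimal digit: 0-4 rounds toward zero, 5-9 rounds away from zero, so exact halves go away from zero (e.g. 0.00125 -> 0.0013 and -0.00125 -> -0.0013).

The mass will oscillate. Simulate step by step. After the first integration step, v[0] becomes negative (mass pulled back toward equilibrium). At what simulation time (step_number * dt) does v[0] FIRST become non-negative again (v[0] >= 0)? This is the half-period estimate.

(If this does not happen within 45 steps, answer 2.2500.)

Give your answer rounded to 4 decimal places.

Answer: 2.2500

Derivation:
Step 0: x=[6.1000] v=[0.0000]
Step 1: x=[6.0988] v=[-0.0240]
Step 2: x=[6.0964] v=[-0.0480]
Step 3: x=[6.0928] v=[-0.0719]
Step 4: x=[6.0880] v=[-0.0956]
Step 5: x=[6.0820] v=[-0.1191]
Step 6: x=[6.0749] v=[-0.1424]
Step 7: x=[6.0666] v=[-0.1654]
Step 8: x=[6.0572] v=[-0.1881]
Step 9: x=[6.0467] v=[-0.2104]
Step 10: x=[6.0351] v=[-0.2323]
Step 11: x=[6.0224] v=[-0.2537]
Step 12: x=[6.0087] v=[-0.2746]
Step 13: x=[5.9940] v=[-0.2950]
Step 14: x=[5.9783] v=[-0.3148]
Step 15: x=[5.9616] v=[-0.3339]
Step 16: x=[5.9440] v=[-0.3524]
Step 17: x=[5.9255] v=[-0.3702]
Step 18: x=[5.9061] v=[-0.3872]
Step 19: x=[5.8859] v=[-0.4034]
Step 20: x=[5.8650] v=[-0.4188]
Step 21: x=[5.8433] v=[-0.4334]
Step 22: x=[5.8209] v=[-0.4471]
Step 23: x=[5.7979] v=[-0.4599]
Step 24: x=[5.7743] v=[-0.4718]
Step 25: x=[5.7502] v=[-0.4828]
Step 26: x=[5.7256] v=[-0.4928]
Step 27: x=[5.7005] v=[-0.5018]
Step 28: x=[5.6750] v=[-0.5098]
Step 29: x=[5.6492] v=[-0.5168]
Step 30: x=[5.6231] v=[-0.5228]
Step 31: x=[5.5967] v=[-0.5277]
Step 32: x=[5.5701] v=[-0.5316]
Step 33: x=[5.5434] v=[-0.5344]
Step 34: x=[5.5166] v=[-0.5361]
Step 35: x=[5.4898] v=[-0.5368]
Step 36: x=[5.4630] v=[-0.5364]
Step 37: x=[5.4363] v=[-0.5349]
Step 38: x=[5.4097] v=[-0.5324]
Step 39: x=[5.3833] v=[-0.5288]
Step 40: x=[5.3571] v=[-0.5241]
Step 41: x=[5.3312] v=[-0.5184]
Step 42: x=[5.3056] v=[-0.5117]
Step 43: x=[5.2804] v=[-0.5039]
Step 44: x=[5.2556] v=[-0.4951]
Step 45: x=[5.2313] v=[-0.4853]
v[0] did not become non-negative within 45 steps; using fallback time=2.2500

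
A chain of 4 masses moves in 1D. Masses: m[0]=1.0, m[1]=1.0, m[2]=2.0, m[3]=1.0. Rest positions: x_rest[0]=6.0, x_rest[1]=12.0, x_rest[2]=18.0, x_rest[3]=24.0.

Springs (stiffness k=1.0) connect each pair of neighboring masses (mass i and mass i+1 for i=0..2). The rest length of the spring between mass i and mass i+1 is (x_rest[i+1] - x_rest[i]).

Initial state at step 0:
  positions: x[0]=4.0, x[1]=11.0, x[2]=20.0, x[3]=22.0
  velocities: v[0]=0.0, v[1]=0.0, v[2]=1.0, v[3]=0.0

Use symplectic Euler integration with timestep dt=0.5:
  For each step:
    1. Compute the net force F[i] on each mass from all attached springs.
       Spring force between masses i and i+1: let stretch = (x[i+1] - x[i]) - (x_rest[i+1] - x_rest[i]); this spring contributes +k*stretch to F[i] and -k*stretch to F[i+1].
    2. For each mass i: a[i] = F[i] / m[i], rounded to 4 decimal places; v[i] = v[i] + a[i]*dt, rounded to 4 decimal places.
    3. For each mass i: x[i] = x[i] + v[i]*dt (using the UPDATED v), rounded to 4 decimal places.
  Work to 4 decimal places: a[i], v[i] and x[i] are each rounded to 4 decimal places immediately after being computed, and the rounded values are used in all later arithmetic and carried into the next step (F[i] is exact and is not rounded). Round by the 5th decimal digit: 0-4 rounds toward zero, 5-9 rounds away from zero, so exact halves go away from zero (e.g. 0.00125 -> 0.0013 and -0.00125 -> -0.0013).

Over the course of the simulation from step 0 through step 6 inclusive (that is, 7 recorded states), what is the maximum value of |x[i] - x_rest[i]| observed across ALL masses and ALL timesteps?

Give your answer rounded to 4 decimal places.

Step 0: x=[4.0000 11.0000 20.0000 22.0000] v=[0.0000 0.0000 1.0000 0.0000]
Step 1: x=[4.2500 11.5000 19.6250 23.0000] v=[0.5000 1.0000 -0.7500 2.0000]
Step 2: x=[4.8125 12.2188 18.6563 24.6563] v=[1.1250 1.4375 -1.9375 3.3125]
Step 3: x=[5.7266 12.6954 17.6329 26.3126] v=[1.8282 0.9531 -2.0469 3.3125]
Step 4: x=[6.8829 12.6641 17.0772 27.2990] v=[2.3126 -0.0626 -1.1114 1.9727]
Step 5: x=[7.9845 12.2908 17.2476 27.2299] v=[2.2032 -0.7467 0.3408 -0.1382]
Step 6: x=[8.6627 12.0801 18.0462 26.1652] v=[1.3564 -0.4215 1.5972 -2.1294]
Max displacement = 3.2990

Answer: 3.2990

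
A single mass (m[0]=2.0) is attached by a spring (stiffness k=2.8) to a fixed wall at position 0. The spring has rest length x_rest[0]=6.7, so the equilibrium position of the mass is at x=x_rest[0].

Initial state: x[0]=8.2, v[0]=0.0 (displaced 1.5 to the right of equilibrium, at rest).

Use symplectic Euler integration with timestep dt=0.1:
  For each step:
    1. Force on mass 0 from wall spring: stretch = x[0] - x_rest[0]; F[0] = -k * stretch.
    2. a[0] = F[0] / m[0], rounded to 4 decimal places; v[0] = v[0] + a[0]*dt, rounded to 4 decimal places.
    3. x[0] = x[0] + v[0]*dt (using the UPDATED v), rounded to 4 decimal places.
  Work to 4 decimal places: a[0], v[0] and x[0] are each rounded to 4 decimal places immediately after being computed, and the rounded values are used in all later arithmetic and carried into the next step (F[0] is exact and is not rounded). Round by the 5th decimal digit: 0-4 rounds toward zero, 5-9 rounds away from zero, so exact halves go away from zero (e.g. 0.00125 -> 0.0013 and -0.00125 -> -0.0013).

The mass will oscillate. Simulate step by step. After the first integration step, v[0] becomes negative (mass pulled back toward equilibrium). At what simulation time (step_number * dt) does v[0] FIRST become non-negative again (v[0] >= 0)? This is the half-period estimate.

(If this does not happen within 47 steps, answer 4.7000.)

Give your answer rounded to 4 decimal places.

Answer: 2.7000

Derivation:
Step 0: x=[8.2000] v=[0.0000]
Step 1: x=[8.1790] v=[-0.2100]
Step 2: x=[8.1373] v=[-0.4171]
Step 3: x=[8.0755] v=[-0.6183]
Step 4: x=[7.9944] v=[-0.8109]
Step 5: x=[7.8952] v=[-0.9921]
Step 6: x=[7.7793] v=[-1.1594]
Step 7: x=[7.6483] v=[-1.3105]
Step 8: x=[7.5040] v=[-1.4433]
Step 9: x=[7.3484] v=[-1.5559]
Step 10: x=[7.1837] v=[-1.6467]
Step 11: x=[7.0123] v=[-1.7144]
Step 12: x=[6.8365] v=[-1.7581]
Step 13: x=[6.6588] v=[-1.7772]
Step 14: x=[6.4817] v=[-1.7714]
Step 15: x=[6.3076] v=[-1.7408]
Step 16: x=[6.1390] v=[-1.6859]
Step 17: x=[5.9783] v=[-1.6074]
Step 18: x=[5.8277] v=[-1.5064]
Step 19: x=[5.6893] v=[-1.3843]
Step 20: x=[5.5650] v=[-1.2428]
Step 21: x=[5.4566] v=[-1.0839]
Step 22: x=[5.3656] v=[-0.9098]
Step 23: x=[5.2933] v=[-0.7230]
Step 24: x=[5.2407] v=[-0.5261]
Step 25: x=[5.2085] v=[-0.3218]
Step 26: x=[5.1972] v=[-0.1130]
Step 27: x=[5.2069] v=[0.0974]
First v>=0 after going negative at step 27, time=2.7000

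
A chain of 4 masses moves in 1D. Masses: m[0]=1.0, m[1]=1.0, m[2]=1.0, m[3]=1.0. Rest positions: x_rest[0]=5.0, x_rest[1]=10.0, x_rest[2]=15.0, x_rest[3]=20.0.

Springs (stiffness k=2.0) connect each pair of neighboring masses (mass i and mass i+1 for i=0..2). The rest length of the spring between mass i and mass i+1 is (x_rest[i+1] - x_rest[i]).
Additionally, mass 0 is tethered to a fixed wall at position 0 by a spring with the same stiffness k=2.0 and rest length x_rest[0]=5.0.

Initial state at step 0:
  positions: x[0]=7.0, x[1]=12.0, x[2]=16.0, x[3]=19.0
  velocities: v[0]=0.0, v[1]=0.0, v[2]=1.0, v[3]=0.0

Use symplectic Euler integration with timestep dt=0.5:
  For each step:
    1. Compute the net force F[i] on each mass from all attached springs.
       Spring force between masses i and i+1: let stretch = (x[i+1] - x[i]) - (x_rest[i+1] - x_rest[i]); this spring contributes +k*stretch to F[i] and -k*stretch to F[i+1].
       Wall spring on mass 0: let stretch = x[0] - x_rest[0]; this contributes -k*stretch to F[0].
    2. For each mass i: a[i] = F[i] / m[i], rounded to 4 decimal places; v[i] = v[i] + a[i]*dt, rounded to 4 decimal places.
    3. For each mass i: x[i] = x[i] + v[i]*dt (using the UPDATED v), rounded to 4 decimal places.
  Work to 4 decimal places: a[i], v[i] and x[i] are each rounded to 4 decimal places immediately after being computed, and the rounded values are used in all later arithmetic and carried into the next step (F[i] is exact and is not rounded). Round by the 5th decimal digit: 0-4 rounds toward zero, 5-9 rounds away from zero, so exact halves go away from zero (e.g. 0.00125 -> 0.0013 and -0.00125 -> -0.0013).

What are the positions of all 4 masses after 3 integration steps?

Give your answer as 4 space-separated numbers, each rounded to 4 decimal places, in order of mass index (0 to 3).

Step 0: x=[7.0000 12.0000 16.0000 19.0000] v=[0.0000 0.0000 1.0000 0.0000]
Step 1: x=[6.0000 11.5000 16.0000 20.0000] v=[-2.0000 -1.0000 0.0000 2.0000]
Step 2: x=[4.7500 10.5000 15.7500 21.5000] v=[-2.5000 -2.0000 -0.5000 3.0000]
Step 3: x=[4.0000 9.2500 15.7500 22.6250] v=[-1.5000 -2.5000 0.0000 2.2500]

Answer: 4.0000 9.2500 15.7500 22.6250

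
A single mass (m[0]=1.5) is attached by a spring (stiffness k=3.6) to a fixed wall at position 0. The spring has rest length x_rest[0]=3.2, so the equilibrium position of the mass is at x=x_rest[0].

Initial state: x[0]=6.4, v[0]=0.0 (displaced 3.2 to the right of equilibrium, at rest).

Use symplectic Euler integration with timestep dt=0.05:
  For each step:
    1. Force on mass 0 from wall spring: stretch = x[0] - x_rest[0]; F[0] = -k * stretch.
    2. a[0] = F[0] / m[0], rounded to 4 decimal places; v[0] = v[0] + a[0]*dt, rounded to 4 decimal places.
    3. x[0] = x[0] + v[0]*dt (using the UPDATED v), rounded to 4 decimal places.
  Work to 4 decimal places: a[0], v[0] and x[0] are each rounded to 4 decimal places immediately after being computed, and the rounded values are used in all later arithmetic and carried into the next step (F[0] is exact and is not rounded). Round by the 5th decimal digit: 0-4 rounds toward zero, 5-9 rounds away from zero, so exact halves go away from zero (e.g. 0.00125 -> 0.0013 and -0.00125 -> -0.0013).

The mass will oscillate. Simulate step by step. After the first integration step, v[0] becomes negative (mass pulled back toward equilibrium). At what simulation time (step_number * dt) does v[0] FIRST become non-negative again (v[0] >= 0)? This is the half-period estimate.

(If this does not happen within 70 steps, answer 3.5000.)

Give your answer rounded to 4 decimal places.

Step 0: x=[6.4000] v=[0.0000]
Step 1: x=[6.3808] v=[-0.3840]
Step 2: x=[6.3425] v=[-0.7657]
Step 3: x=[6.2854] v=[-1.1428]
Step 4: x=[6.2097] v=[-1.5131]
Step 5: x=[6.1160] v=[-1.8743]
Step 6: x=[6.0048] v=[-2.2242]
Step 7: x=[5.8768] v=[-2.5608]
Step 8: x=[5.7327] v=[-2.8820]
Step 9: x=[5.5734] v=[-3.1859]
Step 10: x=[5.3999] v=[-3.4707]
Step 11: x=[5.2132] v=[-3.7347]
Step 12: x=[5.0144] v=[-3.9763]
Step 13: x=[4.8047] v=[-4.1940]
Step 14: x=[4.5854] v=[-4.3866]
Step 15: x=[4.3578] v=[-4.5529]
Step 16: x=[4.1232] v=[-4.6918]
Step 17: x=[3.8831] v=[-4.8026]
Step 18: x=[3.6389] v=[-4.8846]
Step 19: x=[3.3920] v=[-4.9373]
Step 20: x=[3.1440] v=[-4.9603]
Step 21: x=[2.8963] v=[-4.9536]
Step 22: x=[2.6504] v=[-4.9172]
Step 23: x=[2.4078] v=[-4.8513]
Step 24: x=[2.1700] v=[-4.7562]
Step 25: x=[1.9384] v=[-4.6326]
Step 26: x=[1.7143] v=[-4.4812]
Step 27: x=[1.4992] v=[-4.3029]
Step 28: x=[1.2943] v=[-4.0988]
Step 29: x=[1.1008] v=[-3.8701]
Step 30: x=[0.9199] v=[-3.6182]
Step 31: x=[0.7527] v=[-3.3446]
Step 32: x=[0.6002] v=[-3.0509]
Step 33: x=[0.4633] v=[-2.7389]
Step 34: x=[0.3428] v=[-2.4105]
Step 35: x=[0.2394] v=[-2.0676]
Step 36: x=[0.1538] v=[-1.7123]
Step 37: x=[0.0865] v=[-1.3468]
Step 38: x=[0.0378] v=[-0.9732]
Step 39: x=[0.0081] v=[-0.5937]
Step 40: x=[-0.0024] v=[-0.2107]
Step 41: x=[0.0063] v=[0.1736]
First v>=0 after going negative at step 41, time=2.0500

Answer: 2.0500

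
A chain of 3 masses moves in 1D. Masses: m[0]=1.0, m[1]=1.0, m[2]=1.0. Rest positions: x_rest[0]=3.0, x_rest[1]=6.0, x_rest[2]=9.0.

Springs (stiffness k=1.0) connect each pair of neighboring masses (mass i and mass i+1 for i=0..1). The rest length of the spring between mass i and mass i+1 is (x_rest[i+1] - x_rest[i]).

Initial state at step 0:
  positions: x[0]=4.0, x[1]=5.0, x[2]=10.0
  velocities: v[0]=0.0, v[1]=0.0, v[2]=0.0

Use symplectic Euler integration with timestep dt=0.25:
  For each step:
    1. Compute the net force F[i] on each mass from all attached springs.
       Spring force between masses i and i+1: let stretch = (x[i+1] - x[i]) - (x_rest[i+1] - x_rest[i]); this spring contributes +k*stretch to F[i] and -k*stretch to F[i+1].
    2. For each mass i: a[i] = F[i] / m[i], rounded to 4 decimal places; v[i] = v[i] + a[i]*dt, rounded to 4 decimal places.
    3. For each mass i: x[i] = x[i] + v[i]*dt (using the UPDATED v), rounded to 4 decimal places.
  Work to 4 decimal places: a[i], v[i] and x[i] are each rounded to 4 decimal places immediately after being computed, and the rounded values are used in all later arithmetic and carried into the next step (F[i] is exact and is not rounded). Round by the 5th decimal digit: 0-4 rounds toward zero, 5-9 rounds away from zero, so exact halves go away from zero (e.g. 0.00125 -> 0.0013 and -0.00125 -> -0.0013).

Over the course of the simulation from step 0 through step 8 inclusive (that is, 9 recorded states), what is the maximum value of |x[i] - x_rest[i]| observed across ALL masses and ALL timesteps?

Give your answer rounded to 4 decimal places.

Answer: 1.6873

Derivation:
Step 0: x=[4.0000 5.0000 10.0000] v=[0.0000 0.0000 0.0000]
Step 1: x=[3.8750 5.2500 9.8750] v=[-0.5000 1.0000 -0.5000]
Step 2: x=[3.6484 5.7031 9.6484] v=[-0.9063 1.8125 -0.9063]
Step 3: x=[3.3628 6.2744 9.3628] v=[-1.1426 2.2852 -1.1426]
Step 4: x=[3.0716 6.8568 9.0716] v=[-1.1647 2.3294 -1.1647]
Step 5: x=[2.8295 7.3410 8.8295] v=[-0.9684 1.9368 -0.9684]
Step 6: x=[2.6819 7.6363 8.6819] v=[-0.5905 1.1811 -0.5905]
Step 7: x=[2.6564 7.6873 8.6564] v=[-0.1019 0.2039 -0.1019]
Step 8: x=[2.7579 7.4844 8.7579] v=[0.4058 -0.8116 0.4058]
Max displacement = 1.6873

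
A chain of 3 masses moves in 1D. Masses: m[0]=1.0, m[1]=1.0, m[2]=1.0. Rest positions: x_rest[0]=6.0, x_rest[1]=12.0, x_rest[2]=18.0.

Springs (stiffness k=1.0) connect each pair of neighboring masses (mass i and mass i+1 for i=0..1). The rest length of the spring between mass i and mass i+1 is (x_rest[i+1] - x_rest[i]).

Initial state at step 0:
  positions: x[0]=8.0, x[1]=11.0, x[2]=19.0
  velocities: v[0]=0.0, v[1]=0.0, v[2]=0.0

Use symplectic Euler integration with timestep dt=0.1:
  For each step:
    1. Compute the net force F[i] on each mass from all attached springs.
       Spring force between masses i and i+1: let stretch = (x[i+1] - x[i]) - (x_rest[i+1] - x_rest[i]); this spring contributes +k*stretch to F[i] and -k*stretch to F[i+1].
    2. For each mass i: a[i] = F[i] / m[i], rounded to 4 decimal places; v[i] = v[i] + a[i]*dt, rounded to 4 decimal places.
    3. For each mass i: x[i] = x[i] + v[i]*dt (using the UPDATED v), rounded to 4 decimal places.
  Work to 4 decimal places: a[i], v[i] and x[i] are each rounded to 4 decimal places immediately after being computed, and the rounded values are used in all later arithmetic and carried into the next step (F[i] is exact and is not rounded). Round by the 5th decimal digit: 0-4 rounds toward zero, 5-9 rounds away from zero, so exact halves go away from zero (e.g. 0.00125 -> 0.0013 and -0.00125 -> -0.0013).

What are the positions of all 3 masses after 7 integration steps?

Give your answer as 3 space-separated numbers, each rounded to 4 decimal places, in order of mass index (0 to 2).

Answer: 7.2561 12.2203 18.5237

Derivation:
Step 0: x=[8.0000 11.0000 19.0000] v=[0.0000 0.0000 0.0000]
Step 1: x=[7.9700 11.0500 18.9800] v=[-0.3000 0.5000 -0.2000]
Step 2: x=[7.9108 11.1485 18.9407] v=[-0.5920 0.9850 -0.3930]
Step 3: x=[7.8240 11.2926 18.8835] v=[-0.8682 1.4405 -0.5722]
Step 4: x=[7.7119 11.4779 18.8104] v=[-1.1213 1.8527 -0.7313]
Step 5: x=[7.5774 11.6988 18.7239] v=[-1.3447 2.2094 -0.8646]
Step 6: x=[7.4241 11.9488 18.6272] v=[-1.5326 2.4998 -0.9671]
Step 7: x=[7.2561 12.2203 18.5237] v=[-1.6801 2.7152 -1.0349]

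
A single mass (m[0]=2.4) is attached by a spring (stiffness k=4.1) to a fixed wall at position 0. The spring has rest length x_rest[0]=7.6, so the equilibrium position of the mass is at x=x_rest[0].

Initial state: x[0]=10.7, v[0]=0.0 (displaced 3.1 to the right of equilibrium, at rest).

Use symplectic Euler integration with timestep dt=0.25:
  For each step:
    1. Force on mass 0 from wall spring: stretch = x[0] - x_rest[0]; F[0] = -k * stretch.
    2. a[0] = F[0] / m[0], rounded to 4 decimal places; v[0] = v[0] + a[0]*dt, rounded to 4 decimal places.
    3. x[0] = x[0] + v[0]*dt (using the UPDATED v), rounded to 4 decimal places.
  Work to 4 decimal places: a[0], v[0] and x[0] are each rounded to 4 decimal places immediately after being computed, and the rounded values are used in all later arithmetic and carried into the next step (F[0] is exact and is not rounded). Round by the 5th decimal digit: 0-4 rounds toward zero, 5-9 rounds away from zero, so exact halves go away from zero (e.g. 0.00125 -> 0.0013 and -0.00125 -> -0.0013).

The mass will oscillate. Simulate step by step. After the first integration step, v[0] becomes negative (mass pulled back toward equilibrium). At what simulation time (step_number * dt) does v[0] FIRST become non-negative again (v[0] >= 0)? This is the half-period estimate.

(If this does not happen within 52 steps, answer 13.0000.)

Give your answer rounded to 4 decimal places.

Step 0: x=[10.7000] v=[0.0000]
Step 1: x=[10.3690] v=[-1.3240]
Step 2: x=[9.7424] v=[-2.5066]
Step 3: x=[8.8870] v=[-3.4216]
Step 4: x=[7.8942] v=[-3.9713]
Step 5: x=[6.8700] v=[-4.0970]
Step 6: x=[5.9237] v=[-3.7852]
Step 7: x=[5.1564] v=[-3.0693]
Step 8: x=[4.6500] v=[-2.0257]
Step 9: x=[4.4586] v=[-0.7658]
Step 10: x=[4.6026] v=[0.5759]
First v>=0 after going negative at step 10, time=2.5000

Answer: 2.5000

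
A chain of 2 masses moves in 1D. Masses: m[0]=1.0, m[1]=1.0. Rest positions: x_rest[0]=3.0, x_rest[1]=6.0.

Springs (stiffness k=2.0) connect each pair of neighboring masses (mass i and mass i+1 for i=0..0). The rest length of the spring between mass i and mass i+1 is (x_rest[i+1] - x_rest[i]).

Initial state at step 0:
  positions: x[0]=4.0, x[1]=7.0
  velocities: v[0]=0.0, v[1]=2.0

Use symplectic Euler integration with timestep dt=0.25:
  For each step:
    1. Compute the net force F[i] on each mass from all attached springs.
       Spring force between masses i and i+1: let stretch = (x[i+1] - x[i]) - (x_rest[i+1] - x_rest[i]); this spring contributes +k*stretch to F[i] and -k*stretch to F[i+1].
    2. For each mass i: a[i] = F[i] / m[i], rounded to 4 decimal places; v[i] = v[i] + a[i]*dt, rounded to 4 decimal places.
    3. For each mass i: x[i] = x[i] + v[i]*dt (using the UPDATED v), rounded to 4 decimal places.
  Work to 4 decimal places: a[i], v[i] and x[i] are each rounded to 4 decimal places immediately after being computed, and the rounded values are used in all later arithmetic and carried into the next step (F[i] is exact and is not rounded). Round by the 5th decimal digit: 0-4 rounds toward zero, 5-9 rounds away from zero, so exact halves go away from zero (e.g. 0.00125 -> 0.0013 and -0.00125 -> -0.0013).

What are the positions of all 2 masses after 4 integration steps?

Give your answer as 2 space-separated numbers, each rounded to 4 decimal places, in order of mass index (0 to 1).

Step 0: x=[4.0000 7.0000] v=[0.0000 2.0000]
Step 1: x=[4.0000 7.5000] v=[0.0000 2.0000]
Step 2: x=[4.0625 7.9375] v=[0.2500 1.7500]
Step 3: x=[4.2344 8.2656] v=[0.6875 1.3125]
Step 4: x=[4.5352 8.4648] v=[1.2031 0.7969]

Answer: 4.5352 8.4648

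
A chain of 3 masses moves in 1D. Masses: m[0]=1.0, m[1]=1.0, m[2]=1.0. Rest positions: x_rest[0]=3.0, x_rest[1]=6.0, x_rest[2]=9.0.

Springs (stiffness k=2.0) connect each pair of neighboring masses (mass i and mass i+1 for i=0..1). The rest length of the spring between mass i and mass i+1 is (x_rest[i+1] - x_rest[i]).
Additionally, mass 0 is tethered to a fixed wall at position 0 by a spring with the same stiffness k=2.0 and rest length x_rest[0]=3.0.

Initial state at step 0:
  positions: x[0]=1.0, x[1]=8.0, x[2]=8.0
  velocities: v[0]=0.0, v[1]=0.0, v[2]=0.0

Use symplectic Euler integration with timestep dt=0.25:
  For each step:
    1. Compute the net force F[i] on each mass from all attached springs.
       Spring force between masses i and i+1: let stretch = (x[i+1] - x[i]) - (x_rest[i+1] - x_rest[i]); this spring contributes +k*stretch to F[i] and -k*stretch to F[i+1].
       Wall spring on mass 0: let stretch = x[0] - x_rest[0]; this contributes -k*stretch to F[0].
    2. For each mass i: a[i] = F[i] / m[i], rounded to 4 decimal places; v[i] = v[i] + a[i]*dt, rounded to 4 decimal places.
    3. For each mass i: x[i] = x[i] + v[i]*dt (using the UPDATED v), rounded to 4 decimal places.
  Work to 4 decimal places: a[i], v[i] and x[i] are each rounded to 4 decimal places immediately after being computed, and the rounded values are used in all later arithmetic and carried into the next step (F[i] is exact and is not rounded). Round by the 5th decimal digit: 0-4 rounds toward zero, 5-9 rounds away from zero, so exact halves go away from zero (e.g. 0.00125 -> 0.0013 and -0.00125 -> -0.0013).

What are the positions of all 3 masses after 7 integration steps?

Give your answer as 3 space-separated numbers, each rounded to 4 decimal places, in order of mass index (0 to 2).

Answer: 2.8631 6.3753 8.6511

Derivation:
Step 0: x=[1.0000 8.0000 8.0000] v=[0.0000 0.0000 0.0000]
Step 1: x=[1.7500 7.1250 8.3750] v=[3.0000 -3.5000 1.5000]
Step 2: x=[2.9531 5.7344 8.9688] v=[4.8125 -5.5625 2.3750]
Step 3: x=[4.1348 4.4004 9.5333] v=[4.7266 -5.3360 2.2578]
Step 4: x=[4.8328 3.6748 9.8312] v=[2.7920 -2.9024 1.1914]
Step 5: x=[4.7820 3.8635 9.7345] v=[-0.2034 0.7548 -0.3868]
Step 6: x=[4.0186 4.9009 9.2789] v=[-3.0537 4.1496 -1.8223]
Step 7: x=[2.8631 6.3753 8.6511] v=[-4.6219 5.8975 -2.5113]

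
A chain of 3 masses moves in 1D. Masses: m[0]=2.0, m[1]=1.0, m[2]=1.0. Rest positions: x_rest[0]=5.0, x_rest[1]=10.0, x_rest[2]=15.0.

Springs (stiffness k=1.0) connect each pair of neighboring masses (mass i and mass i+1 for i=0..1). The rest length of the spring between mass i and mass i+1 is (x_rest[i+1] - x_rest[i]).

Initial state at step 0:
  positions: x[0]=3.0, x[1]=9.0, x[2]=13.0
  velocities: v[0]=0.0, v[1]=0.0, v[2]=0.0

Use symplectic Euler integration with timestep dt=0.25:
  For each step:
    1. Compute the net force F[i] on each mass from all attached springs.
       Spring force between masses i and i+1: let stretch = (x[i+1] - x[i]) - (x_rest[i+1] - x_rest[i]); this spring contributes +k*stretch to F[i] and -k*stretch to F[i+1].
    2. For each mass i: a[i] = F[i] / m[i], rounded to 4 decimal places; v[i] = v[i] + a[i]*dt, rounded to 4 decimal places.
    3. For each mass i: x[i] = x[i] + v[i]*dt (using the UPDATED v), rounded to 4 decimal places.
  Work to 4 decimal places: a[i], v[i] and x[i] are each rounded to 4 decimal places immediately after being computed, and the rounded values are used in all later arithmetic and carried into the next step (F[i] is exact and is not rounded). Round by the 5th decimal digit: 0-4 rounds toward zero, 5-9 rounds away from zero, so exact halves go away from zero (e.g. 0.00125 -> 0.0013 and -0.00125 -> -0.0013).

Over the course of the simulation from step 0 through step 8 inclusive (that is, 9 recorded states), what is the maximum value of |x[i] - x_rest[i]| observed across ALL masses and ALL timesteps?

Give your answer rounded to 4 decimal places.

Step 0: x=[3.0000 9.0000 13.0000] v=[0.0000 0.0000 0.0000]
Step 1: x=[3.0313 8.8750 13.0625] v=[0.1250 -0.5000 0.2500]
Step 2: x=[3.0889 8.6465 13.1758] v=[0.2305 -0.9141 0.4531]
Step 3: x=[3.1640 8.3537 13.3185] v=[0.3002 -1.1712 0.5708]
Step 4: x=[3.2450 8.0469 13.4634] v=[0.3239 -1.2274 0.5796]
Step 5: x=[3.3198 7.7785 13.5823] v=[0.2991 -1.0738 0.4755]
Step 6: x=[3.3777 7.5941 13.6510] v=[0.2314 -0.7375 0.2746]
Step 7: x=[3.4111 7.5248 13.6536] v=[0.1335 -0.2774 0.0104]
Step 8: x=[3.4168 7.5814 13.5857] v=[0.0227 0.2264 -0.2718]
Max displacement = 2.4752

Answer: 2.4752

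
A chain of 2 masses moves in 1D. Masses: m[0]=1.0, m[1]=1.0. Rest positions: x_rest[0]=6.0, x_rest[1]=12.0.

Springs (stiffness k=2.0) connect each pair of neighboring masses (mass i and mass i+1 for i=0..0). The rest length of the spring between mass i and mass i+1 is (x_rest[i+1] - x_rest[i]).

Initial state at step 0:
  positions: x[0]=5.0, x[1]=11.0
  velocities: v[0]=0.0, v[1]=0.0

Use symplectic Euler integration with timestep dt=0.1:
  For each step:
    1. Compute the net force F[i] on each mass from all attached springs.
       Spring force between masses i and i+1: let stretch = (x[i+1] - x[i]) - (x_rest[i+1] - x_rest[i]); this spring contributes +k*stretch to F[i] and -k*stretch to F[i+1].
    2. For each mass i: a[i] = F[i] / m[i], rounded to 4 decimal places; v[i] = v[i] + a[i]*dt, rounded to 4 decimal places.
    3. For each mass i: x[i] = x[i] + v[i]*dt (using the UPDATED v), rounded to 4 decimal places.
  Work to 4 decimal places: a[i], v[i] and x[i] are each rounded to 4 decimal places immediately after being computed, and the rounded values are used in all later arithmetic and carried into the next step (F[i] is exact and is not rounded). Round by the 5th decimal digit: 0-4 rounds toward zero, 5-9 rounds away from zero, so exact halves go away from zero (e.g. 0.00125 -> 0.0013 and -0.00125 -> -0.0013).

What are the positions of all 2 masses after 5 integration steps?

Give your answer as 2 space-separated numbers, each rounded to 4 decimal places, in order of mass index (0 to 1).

Answer: 5.0000 11.0000

Derivation:
Step 0: x=[5.0000 11.0000] v=[0.0000 0.0000]
Step 1: x=[5.0000 11.0000] v=[0.0000 0.0000]
Step 2: x=[5.0000 11.0000] v=[0.0000 0.0000]
Step 3: x=[5.0000 11.0000] v=[0.0000 0.0000]
Step 4: x=[5.0000 11.0000] v=[0.0000 0.0000]
Step 5: x=[5.0000 11.0000] v=[0.0000 0.0000]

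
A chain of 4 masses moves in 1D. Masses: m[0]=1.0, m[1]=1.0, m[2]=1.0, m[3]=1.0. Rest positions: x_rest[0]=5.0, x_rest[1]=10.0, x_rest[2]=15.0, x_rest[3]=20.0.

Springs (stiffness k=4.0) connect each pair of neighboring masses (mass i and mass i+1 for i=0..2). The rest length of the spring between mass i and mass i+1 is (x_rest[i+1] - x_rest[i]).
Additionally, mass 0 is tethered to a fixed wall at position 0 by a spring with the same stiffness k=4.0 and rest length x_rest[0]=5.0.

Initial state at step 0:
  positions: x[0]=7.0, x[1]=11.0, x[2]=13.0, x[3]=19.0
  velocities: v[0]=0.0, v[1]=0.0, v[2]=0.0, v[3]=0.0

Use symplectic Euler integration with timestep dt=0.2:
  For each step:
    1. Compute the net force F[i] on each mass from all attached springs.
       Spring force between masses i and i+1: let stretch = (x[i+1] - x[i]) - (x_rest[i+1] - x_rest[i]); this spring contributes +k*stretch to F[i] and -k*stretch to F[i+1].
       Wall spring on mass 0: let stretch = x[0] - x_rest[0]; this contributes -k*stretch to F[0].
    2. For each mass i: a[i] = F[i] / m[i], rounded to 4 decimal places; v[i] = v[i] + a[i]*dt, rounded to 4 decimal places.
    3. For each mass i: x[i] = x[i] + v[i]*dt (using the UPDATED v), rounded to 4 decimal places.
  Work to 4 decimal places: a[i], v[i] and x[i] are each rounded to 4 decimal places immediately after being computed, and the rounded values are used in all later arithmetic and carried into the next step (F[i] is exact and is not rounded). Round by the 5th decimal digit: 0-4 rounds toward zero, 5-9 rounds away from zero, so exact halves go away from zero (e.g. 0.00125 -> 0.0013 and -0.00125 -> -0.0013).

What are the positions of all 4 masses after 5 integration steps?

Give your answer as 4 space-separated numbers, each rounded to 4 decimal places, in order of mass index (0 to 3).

Answer: 2.9840 9.0774 15.8739 19.5129

Derivation:
Step 0: x=[7.0000 11.0000 13.0000 19.0000] v=[0.0000 0.0000 0.0000 0.0000]
Step 1: x=[6.5200 10.6800 13.6400 18.8400] v=[-2.4000 -1.6000 3.2000 -0.8000]
Step 2: x=[5.6624 10.1680 14.6384 18.6480] v=[-4.2880 -2.5600 4.9920 -0.9600]
Step 3: x=[4.6197 9.6504 15.5631 18.6145] v=[-5.2134 -2.5882 4.6234 -0.1677]
Step 4: x=[3.6428 9.2739 16.0300 18.8927] v=[-4.8846 -1.8826 2.3344 1.3912]
Step 5: x=[2.9840 9.0774 15.8739 19.5129] v=[-3.2940 -0.9826 -0.7803 3.1010]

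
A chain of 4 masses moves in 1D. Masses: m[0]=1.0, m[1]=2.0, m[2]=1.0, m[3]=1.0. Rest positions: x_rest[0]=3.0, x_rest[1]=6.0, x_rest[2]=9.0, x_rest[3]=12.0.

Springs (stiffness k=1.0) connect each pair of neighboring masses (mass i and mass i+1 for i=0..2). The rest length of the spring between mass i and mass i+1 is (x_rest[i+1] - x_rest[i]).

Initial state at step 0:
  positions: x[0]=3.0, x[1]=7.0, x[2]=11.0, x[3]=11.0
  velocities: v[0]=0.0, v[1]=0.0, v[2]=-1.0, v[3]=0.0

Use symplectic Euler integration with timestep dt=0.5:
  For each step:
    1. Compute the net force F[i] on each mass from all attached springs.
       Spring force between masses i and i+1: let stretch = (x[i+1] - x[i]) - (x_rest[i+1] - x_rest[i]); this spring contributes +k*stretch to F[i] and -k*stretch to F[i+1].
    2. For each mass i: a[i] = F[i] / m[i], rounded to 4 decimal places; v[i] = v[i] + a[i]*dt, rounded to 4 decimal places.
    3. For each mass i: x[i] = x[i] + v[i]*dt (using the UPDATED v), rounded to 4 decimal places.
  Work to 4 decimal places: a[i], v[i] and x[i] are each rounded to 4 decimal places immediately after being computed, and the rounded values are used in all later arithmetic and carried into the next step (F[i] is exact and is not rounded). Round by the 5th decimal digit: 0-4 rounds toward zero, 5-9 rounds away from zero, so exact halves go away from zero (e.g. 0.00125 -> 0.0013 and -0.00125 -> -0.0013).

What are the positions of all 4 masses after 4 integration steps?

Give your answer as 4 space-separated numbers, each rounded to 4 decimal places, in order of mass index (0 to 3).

Answer: 4.4571 5.8398 7.9004 12.9629

Derivation:
Step 0: x=[3.0000 7.0000 11.0000 11.0000] v=[0.0000 0.0000 -1.0000 0.0000]
Step 1: x=[3.2500 7.0000 9.5000 11.7500] v=[0.5000 0.0000 -3.0000 1.5000]
Step 2: x=[3.6875 6.8438 7.9375 12.6875] v=[0.8750 -0.3125 -3.1250 1.8750]
Step 3: x=[4.1641 6.4297 7.2891 13.1875] v=[0.9532 -0.8282 -1.2969 1.0000]
Step 4: x=[4.4571 5.8398 7.9004 12.9629] v=[0.5860 -1.1798 1.2226 -0.4492]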